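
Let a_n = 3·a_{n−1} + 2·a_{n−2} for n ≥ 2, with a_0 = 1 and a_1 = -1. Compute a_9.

-9805

With companion matrix B = [[3, 2], [1, 0]], [a_n, a_{n−1}]ᵀ = B·[a_{n−1}, a_{n−2}]ᵀ, so [a_9, a_8]ᵀ = B⁸·[a_1, a_0]ᵀ.
B⁸ = [[22363, 12558], [6279, 3526]], giving [a_9, a_8]ᵀ = [[-9805], [-2753]].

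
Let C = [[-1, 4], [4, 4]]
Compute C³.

[[31, 116], [116, 176]]

C² = [[17, 12], [12, 32]]
C³ = [[31, 116], [116, 176]]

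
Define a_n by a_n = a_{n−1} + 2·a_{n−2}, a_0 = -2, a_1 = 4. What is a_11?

With companion matrix A = [[1, 2], [1, 0]], [a_n, a_{n−1}]ᵀ = A·[a_{n−1}, a_{n−2}]ᵀ, so [a_11, a_10]ᵀ = A¹⁰·[a_1, a_0]ᵀ.
A¹⁰ = [[683, 682], [341, 342]], giving [a_11, a_10]ᵀ = [[1368], [680]].

1368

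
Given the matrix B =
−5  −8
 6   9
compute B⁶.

[[−2183, −2912], [2184, 2913]]

tr B = 4 and det B = 3, so the characteristic polynomial is λ² − (4)λ + (3) with roots 3 and 1.
Eigenvectors give P = [[−1, 4], [1, −3]] with P⁻¹ = [[3, 4], [1, 1]], and B = P·diag(3, 1)·P⁻¹.
Then B⁶ = P·diag(729, 1)·P⁻¹ = [[−729, 4], [729, −3]] · [[3, 4], [1, 1]] = [[−2183, −2912], [2184, 2913]].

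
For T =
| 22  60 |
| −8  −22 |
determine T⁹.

[[5632, 15360], [−2048, −5632]]

tr T = 0 and det T = −4, so the characteristic polynomial is λ² − (0)λ + (−4) with roots −2 and 2.
Eigenvectors give P = [[−5, −3], [2, 1]] with P⁻¹ = [[1, 3], [−2, −5]], and T = P·diag(−2, 2)·P⁻¹.
Then T⁹ = P·diag(−512, 512)·P⁻¹ = [[2560, −1536], [−1024, 512]] · [[1, 3], [−2, −5]] = [[5632, 15360], [−2048, −5632]].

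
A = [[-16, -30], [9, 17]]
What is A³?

[[-46, -90], [27, 53]]

tr A = 1 and det A = -2, so the characteristic polynomial is λ² − (1)λ + (-2) with roots 2 and -1.
Eigenvectors give P = [[5, -2], [-3, 1]] with P⁻¹ = [[-1, -2], [-3, -5]], and A = P·diag(2, -1)·P⁻¹.
Then A³ = P·diag(8, -1)·P⁻¹ = [[40, 2], [-24, -1]] · [[-1, -2], [-3, -5]] = [[-46, -90], [27, 53]].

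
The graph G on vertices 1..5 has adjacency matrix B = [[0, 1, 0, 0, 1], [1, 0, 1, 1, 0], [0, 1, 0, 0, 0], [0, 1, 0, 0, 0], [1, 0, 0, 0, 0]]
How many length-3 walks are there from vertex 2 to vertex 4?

3

The number of length-3 walks from vertex 2 to vertex 4 is entry (2,4) of B³, where B is the adjacency matrix.
B² = [[2, 0, 1, 1, 0], [0, 3, 0, 0, 1], [1, 0, 1, 1, 0], [1, 0, 1, 1, 0], [0, 1, 0, 0, 1]]
B³ = [[0, 4, 0, 0, 2], [4, 0, 3, 3, 0], [0, 3, 0, 0, 1], [0, 3, 0, 0, 1], [2, 0, 1, 1, 0]]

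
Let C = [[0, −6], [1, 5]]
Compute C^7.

tr C = 5 and det C = 6, so the characteristic polynomial is λ² − (5)λ + (6) with roots 3 and 2.
Eigenvectors give P = [[−2, 3], [1, −1]] with P⁻¹ = [[1, 3], [1, 2]], and C = P·diag(3, 2)·P⁻¹.
Then C^7 = P·diag(2187, 128)·P⁻¹ = [[−4374, 384], [2187, −128]] · [[1, 3], [1, 2]] = [[−3990, −12354], [2059, 6305]].

[[−3990, −12354], [2059, 6305]]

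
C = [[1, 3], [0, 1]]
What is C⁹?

[[1, 27], [0, 1]]

C = I + N where N = [[0, 3], [0, 0]] is strictly upper-triangular, so N² = 0.
(I + N)⁹ = I + 9·N = [[1, 27], [0, 1]].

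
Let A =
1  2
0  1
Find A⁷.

A = I + N where N = [[0, 2], [0, 0]] is strictly upper-triangular, so N² = 0.
(I + N)⁷ = I + 7·N = [[1, 14], [0, 1]].

[[1, 14], [0, 1]]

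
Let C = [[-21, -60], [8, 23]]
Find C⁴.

[[-399, -1200], [160, 481]]

tr C = 2 and det C = -3, so the characteristic polynomial is λ² − (2)λ + (-3) with roots 3 and -1.
Eigenvectors give P = [[-5, -3], [2, 1]] with P⁻¹ = [[1, 3], [-2, -5]], and C = P·diag(3, -1)·P⁻¹.
Then C⁴ = P·diag(81, 1)·P⁻¹ = [[-405, -3], [162, 1]] · [[1, 3], [-2, -5]] = [[-399, -1200], [160, 481]].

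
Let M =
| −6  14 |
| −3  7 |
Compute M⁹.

[[−6, 14], [−3, 7]]

M² = M (a projection; rank 1, trace 1), so M⁹ = M.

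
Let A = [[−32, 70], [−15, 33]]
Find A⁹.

tr A = 1 and det A = −6, so the characteristic polynomial is λ² − (1)λ + (−6) with roots −2 and 3.
Eigenvectors give P = [[7, 2], [3, 1]] with P⁻¹ = [[1, −2], [−3, 7]], and A = P·diag(−2, 3)·P⁻¹.
Then A⁹ = P·diag(−512, 19683)·P⁻¹ = [[−3584, 39366], [−1536, 19683]] · [[1, −2], [−3, 7]] = [[−121682, 282730], [−60585, 140853]].

[[−121682, 282730], [−60585, 140853]]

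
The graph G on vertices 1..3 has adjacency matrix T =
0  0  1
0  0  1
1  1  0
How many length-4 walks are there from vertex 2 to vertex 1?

2

The number of length-4 walks from vertex 2 to vertex 1 is entry (2,1) of T⁴, where T is the adjacency matrix.
T² = [[1, 1, 0], [1, 1, 0], [0, 0, 2]]
T³ = [[0, 0, 2], [0, 0, 2], [2, 2, 0]]
T⁴ = [[2, 2, 0], [2, 2, 0], [0, 0, 4]]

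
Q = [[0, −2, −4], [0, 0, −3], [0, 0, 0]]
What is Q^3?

Q is strictly triangular, hence nilpotent: Q^3 = 0, so Q^3 = 0.

[[0, 0, 0], [0, 0, 0], [0, 0, 0]]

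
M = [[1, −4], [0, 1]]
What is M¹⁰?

[[1, −40], [0, 1]]

M = I + N where N = [[0, −4], [0, 0]] is strictly upper-triangular, so N² = 0.
(I + N)¹⁰ = I + 10·N = [[1, −40], [0, 1]].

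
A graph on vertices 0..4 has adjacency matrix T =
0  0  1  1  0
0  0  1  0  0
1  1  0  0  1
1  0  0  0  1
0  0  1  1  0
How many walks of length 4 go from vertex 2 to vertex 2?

13

The number of length-4 walks from vertex 2 to vertex 2 is entry (2,2) of T⁴, where T is the adjacency matrix.
T² = [[2, 1, 0, 0, 2], [1, 1, 0, 0, 1], [0, 0, 3, 2, 0], [0, 0, 2, 2, 0], [2, 1, 0, 0, 2]]
T³ = [[0, 0, 5, 4, 0], [0, 0, 3, 2, 0], [5, 3, 0, 0, 5], [4, 2, 0, 0, 4], [0, 0, 5, 4, 0]]
T⁴ = [[9, 5, 0, 0, 9], [5, 3, 0, 0, 5], [0, 0, 13, 10, 0], [0, 0, 10, 8, 0], [9, 5, 0, 0, 9]]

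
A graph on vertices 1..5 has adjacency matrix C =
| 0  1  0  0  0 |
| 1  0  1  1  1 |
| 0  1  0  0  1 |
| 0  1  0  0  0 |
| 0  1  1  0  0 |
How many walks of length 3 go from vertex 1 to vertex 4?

0

The number of length-3 walks from vertex 1 to vertex 4 is entry (1,4) of C^3, where C is the adjacency matrix.
C^2 = [[1, 0, 1, 1, 1], [0, 4, 1, 0, 1], [1, 1, 2, 1, 1], [1, 0, 1, 1, 1], [1, 1, 1, 1, 2]]
C^3 = [[0, 4, 1, 0, 1], [4, 2, 5, 4, 5], [1, 5, 2, 1, 3], [0, 4, 1, 0, 1], [1, 5, 3, 1, 2]]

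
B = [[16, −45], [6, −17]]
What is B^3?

tr B = −1 and det B = −2, so the characteristic polynomial is λ² − (−1)λ + (−2) with roots −2 and 1.
Eigenvectors give P = [[−5, 3], [−2, 1]] with P⁻¹ = [[1, −3], [2, −5]], and B = P·diag(−2, 1)·P⁻¹.
Then B^3 = P·diag(−8, 1)·P⁻¹ = [[40, 3], [16, 1]] · [[1, −3], [2, −5]] = [[46, −135], [18, −53]].

[[46, −135], [18, −53]]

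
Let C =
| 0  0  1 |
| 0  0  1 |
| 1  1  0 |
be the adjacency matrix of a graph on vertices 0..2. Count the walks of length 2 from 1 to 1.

1

The number of length-2 walks from vertex 1 to vertex 1 is entry (1,1) of C^2, where C is the adjacency matrix.
C^2 = [[1, 1, 0], [1, 1, 0], [0, 0, 2]]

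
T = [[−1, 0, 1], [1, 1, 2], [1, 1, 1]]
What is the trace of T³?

16

T² = [[2, 1, 0], [2, 3, 5], [1, 2, 4]]
T³ = [[−1, 1, 4], [6, 8, 13], [5, 6, 9]]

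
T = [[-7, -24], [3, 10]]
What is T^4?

[[-119, -360], [45, 136]]

tr T = 3 and det T = 2, so the characteristic polynomial is λ² − (3)λ + (2) with roots 2 and 1.
Eigenvectors give P = [[-8, -3], [3, 1]] with P⁻¹ = [[1, 3], [-3, -8]], and T = P·diag(2, 1)·P⁻¹.
Then T^4 = P·diag(16, 1)·P⁻¹ = [[-128, -3], [48, 1]] · [[1, 3], [-3, -8]] = [[-119, -360], [45, 136]].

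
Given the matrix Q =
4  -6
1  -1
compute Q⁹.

[[1534, -3066], [511, -1021]]

tr Q = 3 and det Q = 2, so the characteristic polynomial is λ² − (3)λ + (2) with roots 1 and 2.
Eigenvectors give P = [[-2, 3], [-1, 1]] with P⁻¹ = [[1, -3], [1, -2]], and Q = P·diag(1, 2)·P⁻¹.
Then Q⁹ = P·diag(1, 512)·P⁻¹ = [[-2, 1536], [-1, 512]] · [[1, -3], [1, -2]] = [[1534, -3066], [511, -1021]].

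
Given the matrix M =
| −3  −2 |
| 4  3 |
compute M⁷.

[[−3, −2], [4, 3]]

M² = I (check: tr M = 0 and det M = −1), so M⁷ = M since 7 is odd.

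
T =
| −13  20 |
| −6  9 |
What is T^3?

tr T = −4 and det T = 3, so the characteristic polynomial is λ² − (−4)λ + (3) with roots −1 and −3.
Eigenvectors give P = [[5, −2], [3, −1]] with P⁻¹ = [[−1, 2], [−3, 5]], and T = P·diag(−1, −3)·P⁻¹.
Then T^3 = P·diag(−1, −27)·P⁻¹ = [[−5, 54], [−3, 27]] · [[−1, 2], [−3, 5]] = [[−157, 260], [−78, 129]].

[[−157, 260], [−78, 129]]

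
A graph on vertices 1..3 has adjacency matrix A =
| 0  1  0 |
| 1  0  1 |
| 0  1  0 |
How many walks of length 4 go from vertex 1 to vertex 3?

2

The number of length-4 walks from vertex 1 to vertex 3 is entry (1,3) of A⁴, where A is the adjacency matrix.
A² = [[1, 0, 1], [0, 2, 0], [1, 0, 1]]
A³ = [[0, 2, 0], [2, 0, 2], [0, 2, 0]]
A⁴ = [[2, 0, 2], [0, 4, 0], [2, 0, 2]]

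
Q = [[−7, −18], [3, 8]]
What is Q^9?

tr Q = 1 and det Q = −2, so the characteristic polynomial is λ² − (1)λ + (−2) with roots 2 and −1.
Eigenvectors give P = [[−2, 3], [1, −1]] with P⁻¹ = [[1, 3], [1, 2]], and Q = P·diag(2, −1)·P⁻¹.
Then Q^9 = P·diag(512, −1)·P⁻¹ = [[−1024, −3], [512, 1]] · [[1, 3], [1, 2]] = [[−1027, −3078], [513, 1538]].

[[−1027, −3078], [513, 1538]]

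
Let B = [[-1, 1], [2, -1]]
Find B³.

[[-7, 5], [10, -7]]

B² = [[3, -2], [-4, 3]]
B³ = [[-7, 5], [10, -7]]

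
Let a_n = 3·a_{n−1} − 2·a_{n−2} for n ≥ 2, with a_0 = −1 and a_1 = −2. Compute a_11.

With companion matrix T = [[3, −2], [1, 0]], [a_n, a_{n−1}]ᵀ = T·[a_{n−1}, a_{n−2}]ᵀ, so [a_11, a_10]ᵀ = T¹⁰·[a_1, a_0]ᵀ.
T¹⁰ = [[2047, −2046], [1023, −1022]], giving [a_11, a_10]ᵀ = [[−2048], [−1024]].

−2048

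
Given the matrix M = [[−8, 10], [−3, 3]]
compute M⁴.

tr M = −5 and det M = 6, so the characteristic polynomial is λ² − (−5)λ + (6) with roots −2 and −3.
Eigenvectors give P = [[5, −2], [3, −1]] with P⁻¹ = [[−1, 2], [−3, 5]], and M = P·diag(−2, −3)·P⁻¹.
Then M⁴ = P·diag(16, 81)·P⁻¹ = [[80, −162], [48, −81]] · [[−1, 2], [−3, 5]] = [[406, −650], [195, −309]].

[[406, −650], [195, −309]]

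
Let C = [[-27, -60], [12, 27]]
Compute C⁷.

[[-19683, -43740], [8748, 19683]]

tr C = 0 and det C = -9, so the characteristic polynomial is λ² − (0)λ + (-9) with roots -3 and 3.
Eigenvectors give P = [[5, -2], [-2, 1]] with P⁻¹ = [[1, 2], [2, 5]], and C = P·diag(-3, 3)·P⁻¹.
Then C⁷ = P·diag(-2187, 2187)·P⁻¹ = [[-10935, -4374], [4374, 2187]] · [[1, 2], [2, 5]] = [[-19683, -43740], [8748, 19683]].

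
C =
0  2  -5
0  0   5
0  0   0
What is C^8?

C is strictly triangular, hence nilpotent: C^3 = 0, so C^8 = 0.

[[0, 0, 0], [0, 0, 0], [0, 0, 0]]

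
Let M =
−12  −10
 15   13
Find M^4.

[[−114, −130], [195, 211]]

tr M = 1 and det M = −6, so the characteristic polynomial is λ² − (1)λ + (−6) with roots −2 and 3.
Eigenvectors give P = [[1, −2], [−1, 3]] with P⁻¹ = [[3, 2], [1, 1]], and M = P·diag(−2, 3)·P⁻¹.
Then M^4 = P·diag(16, 81)·P⁻¹ = [[16, −162], [−16, 243]] · [[3, 2], [1, 1]] = [[−114, −130], [195, 211]].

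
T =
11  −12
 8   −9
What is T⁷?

[[6563, −6564], [4376, −4377]]

tr T = 2 and det T = −3, so the characteristic polynomial is λ² − (2)λ + (−3) with roots −1 and 3.
Eigenvectors give P = [[1, 3], [1, 2]] with P⁻¹ = [[−2, 3], [1, −1]], and T = P·diag(−1, 3)·P⁻¹.
Then T⁷ = P·diag(−1, 2187)·P⁻¹ = [[−1, 6561], [−1, 4374]] · [[−2, 3], [1, −1]] = [[6563, −6564], [4376, −4377]].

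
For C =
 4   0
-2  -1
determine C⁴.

[[256, 0], [-102, 1]]

C² = [[16, 0], [-6, 1]]
C³ = [[64, 0], [-26, -1]]
C⁴ = [[256, 0], [-102, 1]]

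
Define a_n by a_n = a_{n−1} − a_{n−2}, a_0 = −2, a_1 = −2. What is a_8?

0

With companion matrix C = [[1, −1], [1, 0]], [a_n, a_{n−1}]ᵀ = C·[a_{n−1}, a_{n−2}]ᵀ, so [a_8, a_7]ᵀ = C^7·[a_1, a_0]ᵀ.
C^7 = [[1, −1], [1, 0]], giving [a_8, a_7]ᵀ = [[0], [−2]].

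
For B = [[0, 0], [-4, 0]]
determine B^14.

[[0, 0], [0, 0]]

B is strictly triangular, hence nilpotent: B^2 = 0, so B^14 = 0.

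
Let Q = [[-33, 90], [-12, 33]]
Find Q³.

[[-297, 810], [-108, 297]]

tr Q = 0 and det Q = -9, so the characteristic polynomial is λ² − (0)λ + (-9) with roots -3 and 3.
Eigenvectors give P = [[3, 5], [1, 2]] with P⁻¹ = [[2, -5], [-1, 3]], and Q = P·diag(-3, 3)·P⁻¹.
Then Q³ = P·diag(-27, 27)·P⁻¹ = [[-81, 135], [-27, 54]] · [[2, -5], [-1, 3]] = [[-297, 810], [-108, 297]].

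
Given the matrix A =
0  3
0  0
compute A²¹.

[[0, 0], [0, 0]]

A is strictly triangular, hence nilpotent: A² = 0, so A²¹ = 0.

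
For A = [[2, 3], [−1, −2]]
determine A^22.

A² = I (check: tr A = 0 and det A = −1), so A^22 = I since 22 is even.

[[1, 0], [0, 1]]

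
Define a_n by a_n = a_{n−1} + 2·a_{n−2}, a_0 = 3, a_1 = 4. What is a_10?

2390

With companion matrix T = [[1, 2], [1, 0]], [a_n, a_{n−1}]ᵀ = T·[a_{n−1}, a_{n−2}]ᵀ, so [a_10, a_9]ᵀ = T⁹·[a_1, a_0]ᵀ.
T⁹ = [[341, 342], [171, 170]], giving [a_10, a_9]ᵀ = [[2390], [1194]].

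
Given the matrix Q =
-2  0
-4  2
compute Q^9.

tr Q = 0 and det Q = -4, so the characteristic polynomial is λ² − (0)λ + (-4) with roots -2 and 2.
Eigenvectors give P = [[1, 0], [1, -1]] with P⁻¹ = [[1, 0], [1, -1]], and Q = P·diag(-2, 2)·P⁻¹.
Then Q^9 = P·diag(-512, 512)·P⁻¹ = [[-512, 0], [-512, -512]] · [[1, 0], [1, -1]] = [[-512, 0], [-1024, 512]].

[[-512, 0], [-1024, 512]]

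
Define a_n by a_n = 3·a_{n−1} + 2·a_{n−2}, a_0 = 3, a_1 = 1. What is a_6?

With companion matrix A = [[3, 2], [1, 0]], [a_n, a_{n−1}]ᵀ = A·[a_{n−1}, a_{n−2}]ᵀ, so [a_6, a_5]ᵀ = A⁵·[a_1, a_0]ᵀ.
A⁵ = [[495, 278], [139, 78]], giving [a_6, a_5]ᵀ = [[1329], [373]].

1329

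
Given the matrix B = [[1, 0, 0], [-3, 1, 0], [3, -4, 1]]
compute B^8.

B = I + N where N = [[0, 0, 0], [-3, 0, 0], [3, -4, 0]] is strictly lower-triangular, so N^3 = 0.
(I + N)^8 = I + 8·N + 28·N^2 = [[1, 0, 0], [-24, 1, 0], [360, -32, 1]].

[[1, 0, 0], [-24, 1, 0], [360, -32, 1]]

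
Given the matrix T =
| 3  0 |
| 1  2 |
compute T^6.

[[729, 0], [665, 64]]

tr T = 5 and det T = 6, so the characteristic polynomial is λ² − (5)λ + (6) with roots 3 and 2.
Eigenvectors give P = [[1, 0], [1, −1]] with P⁻¹ = [[1, 0], [1, −1]], and T = P·diag(3, 2)·P⁻¹.
Then T^6 = P·diag(729, 64)·P⁻¹ = [[729, 0], [729, −64]] · [[1, 0], [1, −1]] = [[729, 0], [665, 64]].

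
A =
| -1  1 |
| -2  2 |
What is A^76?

A² = A (a projection; rank 1, trace 1), so A^76 = A.

[[-1, 1], [-2, 2]]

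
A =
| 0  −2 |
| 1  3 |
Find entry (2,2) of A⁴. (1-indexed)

31

tr A = 3 and det A = 2, so the characteristic polynomial is λ² − (3)λ + (2) with roots 1 and 2.
Eigenvectors give P = [[2, 1], [−1, −1]] with P⁻¹ = [[1, 1], [−1, −2]], and A = P·diag(1, 2)·P⁻¹.
Then A⁴ = P·diag(1, 16)·P⁻¹ = [[2, 16], [−1, −16]] · [[1, 1], [−1, −2]] = [[−14, −30], [15, 31]].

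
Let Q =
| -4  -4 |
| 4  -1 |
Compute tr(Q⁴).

Q² = [[0, 20], [-20, -15]]
Q³ = [[80, -20], [20, 95]]
Q⁴ = [[-400, -300], [300, -175]]

-575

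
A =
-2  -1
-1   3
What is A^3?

A^2 = [[5, -1], [-1, 10]]
A^3 = [[-9, -8], [-8, 31]]

[[-9, -8], [-8, 31]]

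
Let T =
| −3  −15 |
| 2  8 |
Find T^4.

tr T = 5 and det T = 6, so the characteristic polynomial is λ² − (5)λ + (6) with roots 2 and 3.
Eigenvectors give P = [[−3, −5], [1, 2]] with P⁻¹ = [[−2, −5], [1, 3]], and T = P·diag(2, 3)·P⁻¹.
Then T^4 = P·diag(16, 81)·P⁻¹ = [[−48, −405], [16, 162]] · [[−2, −5], [1, 3]] = [[−309, −975], [130, 406]].

[[−309, −975], [130, 406]]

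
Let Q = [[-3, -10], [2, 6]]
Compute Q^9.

[[-2043, -5110], [1022, 2556]]

tr Q = 3 and det Q = 2, so the characteristic polynomial is λ² − (3)λ + (2) with roots 2 and 1.
Eigenvectors give P = [[-2, 5], [1, -2]] with P⁻¹ = [[2, 5], [1, 2]], and Q = P·diag(2, 1)·P⁻¹.
Then Q^9 = P·diag(512, 1)·P⁻¹ = [[-1024, 5], [512, -2]] · [[2, 5], [1, 2]] = [[-2043, -5110], [1022, 2556]].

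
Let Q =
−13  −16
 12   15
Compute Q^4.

[[−239, −320], [240, 321]]

tr Q = 2 and det Q = −3, so the characteristic polynomial is λ² − (2)λ + (−3) with roots −1 and 3.
Eigenvectors give P = [[4, −1], [−3, 1]] with P⁻¹ = [[1, 1], [3, 4]], and Q = P·diag(−1, 3)·P⁻¹.
Then Q^4 = P·diag(1, 81)·P⁻¹ = [[4, −81], [−3, 81]] · [[1, 1], [3, 4]] = [[−239, −320], [240, 321]].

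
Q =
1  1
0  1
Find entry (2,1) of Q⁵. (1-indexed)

0

Q = I + N where N = [[0, 1], [0, 0]] is strictly upper-triangular, so N² = 0.
(I + N)⁵ = I + 5·N = [[1, 5], [0, 1]].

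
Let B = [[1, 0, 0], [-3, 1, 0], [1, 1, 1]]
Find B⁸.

B = I + N where N = [[0, 0, 0], [-3, 0, 0], [1, 1, 0]] is strictly lower-triangular, so N³ = 0.
(I + N)⁸ = I + 8·N + 28·N² = [[1, 0, 0], [-24, 1, 0], [-76, 8, 1]].

[[1, 0, 0], [-24, 1, 0], [-76, 8, 1]]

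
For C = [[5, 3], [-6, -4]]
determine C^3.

tr C = 1 and det C = -2, so the characteristic polynomial is λ² − (1)λ + (-2) with roots -1 and 2.
Eigenvectors give P = [[-1, -1], [2, 1]] with P⁻¹ = [[1, 1], [-2, -1]], and C = P·diag(-1, 2)·P⁻¹.
Then C^3 = P·diag(-1, 8)·P⁻¹ = [[1, -8], [-2, 8]] · [[1, 1], [-2, -1]] = [[17, 9], [-18, -10]].

[[17, 9], [-18, -10]]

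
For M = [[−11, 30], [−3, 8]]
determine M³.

tr M = −3 and det M = 2, so the characteristic polynomial is λ² − (−3)λ + (2) with roots −1 and −2.
Eigenvectors give P = [[3, 10], [1, 3]] with P⁻¹ = [[−3, 10], [1, −3]], and M = P·diag(−1, −2)·P⁻¹.
Then M³ = P·diag(−1, −8)·P⁻¹ = [[−3, −80], [−1, −24]] · [[−3, 10], [1, −3]] = [[−71, 210], [−21, 62]].

[[−71, 210], [−21, 62]]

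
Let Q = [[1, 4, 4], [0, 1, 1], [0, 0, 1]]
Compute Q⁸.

[[1, 32, 144], [0, 1, 8], [0, 0, 1]]

Q = I + N where N = [[0, 4, 4], [0, 0, 1], [0, 0, 0]] is strictly upper-triangular, so N³ = 0.
(I + N)⁸ = I + 8·N + 28·N² = [[1, 32, 144], [0, 1, 8], [0, 0, 1]].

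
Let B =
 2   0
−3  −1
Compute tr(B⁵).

tr B = 1 and det B = −2, so the characteristic polynomial is λ² − (1)λ + (−2) with roots 2 and −1.
Eigenvectors give P = [[−1, 0], [1, 1]] with P⁻¹ = [[−1, 0], [1, 1]], and B = P·diag(2, −1)·P⁻¹.
Then B⁵ = P·diag(32, −1)·P⁻¹ = [[−32, 0], [32, −1]] · [[−1, 0], [1, 1]] = [[32, 0], [−33, −1]].

31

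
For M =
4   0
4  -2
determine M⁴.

[[256, 0], [160, 16]]

M² = [[16, 0], [8, 4]]
M³ = [[64, 0], [48, -8]]
M⁴ = [[256, 0], [160, 16]]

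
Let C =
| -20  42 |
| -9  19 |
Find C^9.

[[-3590, 7182], [-1539, 3079]]

tr C = -1 and det C = -2, so the characteristic polynomial is λ² − (-1)λ + (-2) with roots -2 and 1.
Eigenvectors give P = [[-7, -2], [-3, -1]] with P⁻¹ = [[-1, 2], [3, -7]], and C = P·diag(-2, 1)·P⁻¹.
Then C^9 = P·diag(-512, 1)·P⁻¹ = [[3584, -2], [1536, -1]] · [[-1, 2], [3, -7]] = [[-3590, 7182], [-1539, 3079]].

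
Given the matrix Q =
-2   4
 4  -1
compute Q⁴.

Q² = [[20, -12], [-12, 17]]
Q³ = [[-88, 92], [92, -65]]
Q⁴ = [[544, -444], [-444, 433]]

[[544, -444], [-444, 433]]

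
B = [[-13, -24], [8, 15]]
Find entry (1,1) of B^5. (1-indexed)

tr B = 2 and det B = -3, so the characteristic polynomial is λ² − (2)λ + (-3) with roots -1 and 3.
Eigenvectors give P = [[-2, -3], [1, 2]] with P⁻¹ = [[-2, -3], [1, 2]], and B = P·diag(-1, 3)·P⁻¹.
Then B^5 = P·diag(-1, 243)·P⁻¹ = [[2, -729], [-1, 486]] · [[-2, -3], [1, 2]] = [[-733, -1464], [488, 975]].

-733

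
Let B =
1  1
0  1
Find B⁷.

[[1, 7], [0, 1]]

B = I + N where N = [[0, 1], [0, 0]] is strictly upper-triangular, so N² = 0.
(I + N)⁷ = I + 7·N = [[1, 7], [0, 1]].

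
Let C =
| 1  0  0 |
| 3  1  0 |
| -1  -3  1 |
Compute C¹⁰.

C = I + N where N = [[0, 0, 0], [3, 0, 0], [-1, -3, 0]] is strictly lower-triangular, so N³ = 0.
(I + N)¹⁰ = I + 10·N + 45·N² = [[1, 0, 0], [30, 1, 0], [-415, -30, 1]].

[[1, 0, 0], [30, 1, 0], [-415, -30, 1]]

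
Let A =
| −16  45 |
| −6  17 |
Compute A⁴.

[[−74, 225], [−30, 91]]

tr A = 1 and det A = −2, so the characteristic polynomial is λ² − (1)λ + (−2) with roots −1 and 2.
Eigenvectors give P = [[3, −5], [1, −2]] with P⁻¹ = [[2, −5], [1, −3]], and A = P·diag(−1, 2)·P⁻¹.
Then A⁴ = P·diag(1, 16)·P⁻¹ = [[3, −80], [1, −32]] · [[2, −5], [1, −3]] = [[−74, 225], [−30, 91]].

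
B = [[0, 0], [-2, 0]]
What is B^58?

[[0, 0], [0, 0]]

B is strictly triangular, hence nilpotent: B^2 = 0, so B^58 = 0.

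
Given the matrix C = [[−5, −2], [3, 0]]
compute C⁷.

[[−6305, −4118], [6177, 3990]]

tr C = −5 and det C = 6, so the characteristic polynomial is λ² − (−5)λ + (6) with roots −2 and −3.
Eigenvectors give P = [[−2, −1], [3, 1]] with P⁻¹ = [[1, 1], [−3, −2]], and C = P·diag(−2, −3)·P⁻¹.
Then C⁷ = P·diag(−128, −2187)·P⁻¹ = [[256, 2187], [−384, −2187]] · [[1, 1], [−3, −2]] = [[−6305, −4118], [6177, 3990]].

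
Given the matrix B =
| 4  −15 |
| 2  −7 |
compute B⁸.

tr B = −3 and det B = 2, so the characteristic polynomial is λ² − (−3)λ + (2) with roots −1 and −2.
Eigenvectors give P = [[3, −5], [1, −2]] with P⁻¹ = [[2, −5], [1, −3]], and B = P·diag(−1, −2)·P⁻¹.
Then B⁸ = P·diag(1, 256)·P⁻¹ = [[3, −1280], [1, −512]] · [[2, −5], [1, −3]] = [[−1274, 3825], [−510, 1531]].

[[−1274, 3825], [−510, 1531]]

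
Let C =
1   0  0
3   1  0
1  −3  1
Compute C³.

C = I + N where N = [[0, 0, 0], [3, 0, 0], [1, −3, 0]] is strictly lower-triangular, so N³ = 0.
(I + N)³ = I + 3·N + 3·N² = [[1, 0, 0], [9, 1, 0], [−24, −9, 1]].

[[1, 0, 0], [9, 1, 0], [−24, −9, 1]]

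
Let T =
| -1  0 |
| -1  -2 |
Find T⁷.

[[-1, 0], [-127, -128]]

tr T = -3 and det T = 2, so the characteristic polynomial is λ² − (-3)λ + (2) with roots -2 and -1.
Eigenvectors give P = [[0, 1], [1, -1]] with P⁻¹ = [[1, 1], [1, 0]], and T = P·diag(-2, -1)·P⁻¹.
Then T⁷ = P·diag(-128, -1)·P⁻¹ = [[0, -1], [-128, 1]] · [[1, 1], [1, 0]] = [[-1, 0], [-127, -128]].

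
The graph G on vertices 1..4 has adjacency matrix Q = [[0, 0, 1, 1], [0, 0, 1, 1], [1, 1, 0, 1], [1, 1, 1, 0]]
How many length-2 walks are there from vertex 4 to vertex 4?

The number of length-2 walks from vertex 4 to vertex 4 is entry (4,4) of Q^2, where Q is the adjacency matrix.
Q^2 = [[2, 2, 1, 1], [2, 2, 1, 1], [1, 1, 3, 2], [1, 1, 2, 3]]

3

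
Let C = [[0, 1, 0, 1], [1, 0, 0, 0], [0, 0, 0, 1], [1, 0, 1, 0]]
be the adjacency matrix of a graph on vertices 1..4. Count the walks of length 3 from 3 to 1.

The number of length-3 walks from vertex 3 to vertex 1 is entry (3,1) of C³, where C is the adjacency matrix.
C² = [[2, 0, 1, 0], [0, 1, 0, 1], [1, 0, 1, 0], [0, 1, 0, 2]]
C³ = [[0, 2, 0, 3], [2, 0, 1, 0], [0, 1, 0, 2], [3, 0, 2, 0]]

0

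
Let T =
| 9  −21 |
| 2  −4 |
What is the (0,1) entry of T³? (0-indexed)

−399

tr T = 5 and det T = 6, so the characteristic polynomial is λ² − (5)λ + (6) with roots 2 and 3.
Eigenvectors give P = [[3, 7], [1, 2]] with P⁻¹ = [[−2, 7], [1, −3]], and T = P·diag(2, 3)·P⁻¹.
Then T³ = P·diag(8, 27)·P⁻¹ = [[24, 189], [8, 54]] · [[−2, 7], [1, −3]] = [[141, −399], [38, −106]].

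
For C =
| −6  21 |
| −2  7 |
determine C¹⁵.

C² = C (a projection; rank 1, trace 1), so C¹⁵ = C.

[[−6, 21], [−2, 7]]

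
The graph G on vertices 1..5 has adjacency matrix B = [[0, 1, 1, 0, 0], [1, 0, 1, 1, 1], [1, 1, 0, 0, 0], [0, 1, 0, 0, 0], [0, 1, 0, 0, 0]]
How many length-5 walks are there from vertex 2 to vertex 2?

18

The number of length-5 walks from vertex 2 to vertex 2 is entry (2,2) of B⁵, where B is the adjacency matrix.
B² = [[2, 1, 1, 1, 1], [1, 4, 1, 0, 0], [1, 1, 2, 1, 1], [1, 0, 1, 1, 1], [1, 0, 1, 1, 1]]
B³ = [[2, 5, 3, 1, 1], [5, 2, 5, 4, 4], [3, 5, 2, 1, 1], [1, 4, 1, 0, 0], [1, 4, 1, 0, 0]]
B⁴ = [[8, 7, 7, 5, 5], [7, 18, 7, 2, 2], [7, 7, 8, 5, 5], [5, 2, 5, 4, 4], [5, 2, 5, 4, 4]]
B⁵ = [[14, 25, 15, 7, 7], [25, 18, 25, 18, 18], [15, 25, 14, 7, 7], [7, 18, 7, 2, 2], [7, 18, 7, 2, 2]]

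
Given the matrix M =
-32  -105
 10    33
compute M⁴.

[[-374, -1365], [130, 471]]

tr M = 1 and det M = -6, so the characteristic polynomial is λ² − (1)λ + (-6) with roots -2 and 3.
Eigenvectors give P = [[7, -3], [-2, 1]] with P⁻¹ = [[1, 3], [2, 7]], and M = P·diag(-2, 3)·P⁻¹.
Then M⁴ = P·diag(16, 81)·P⁻¹ = [[112, -243], [-32, 81]] · [[1, 3], [2, 7]] = [[-374, -1365], [130, 471]].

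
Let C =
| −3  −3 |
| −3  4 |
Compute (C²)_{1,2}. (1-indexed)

−3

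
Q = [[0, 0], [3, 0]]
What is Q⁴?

Q is strictly triangular, hence nilpotent: Q² = 0, so Q⁴ = 0.

[[0, 0], [0, 0]]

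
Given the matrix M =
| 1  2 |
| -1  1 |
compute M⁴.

M² = [[-1, 4], [-2, -1]]
M³ = [[-5, 2], [-1, -5]]
M⁴ = [[-7, -8], [4, -7]]

[[-7, -8], [4, -7]]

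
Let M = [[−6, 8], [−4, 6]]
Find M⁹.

tr M = 0 and det M = −4, so the characteristic polynomial is λ² − (0)λ + (−4) with roots 2 and −2.
Eigenvectors give P = [[1, 2], [1, 1]] with P⁻¹ = [[−1, 2], [1, −1]], and M = P·diag(2, −2)·P⁻¹.
Then M⁹ = P·diag(512, −512)·P⁻¹ = [[512, −1024], [512, −512]] · [[−1, 2], [1, −1]] = [[−1536, 2048], [−1024, 1536]].

[[−1536, 2048], [−1024, 1536]]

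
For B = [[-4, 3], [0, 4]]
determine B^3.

B^2 = [[16, 0], [0, 16]]
B^3 = [[-64, 48], [0, 64]]

[[-64, 48], [0, 64]]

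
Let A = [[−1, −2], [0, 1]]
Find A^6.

[[1, 0], [0, 1]]

A² = I (check: tr A = 0 and det A = −1), so A^6 = I since 6 is even.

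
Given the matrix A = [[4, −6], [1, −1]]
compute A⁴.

tr A = 3 and det A = 2, so the characteristic polynomial is λ² − (3)λ + (2) with roots 1 and 2.
Eigenvectors give P = [[−2, −3], [−1, −1]] with P⁻¹ = [[1, −3], [−1, 2]], and A = P·diag(1, 2)·P⁻¹.
Then A⁴ = P·diag(1, 16)·P⁻¹ = [[−2, −48], [−1, −16]] · [[1, −3], [−1, 2]] = [[46, −90], [15, −29]].

[[46, −90], [15, −29]]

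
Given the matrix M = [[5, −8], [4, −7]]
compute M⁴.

[[−79, 160], [−80, 161]]

tr M = −2 and det M = −3, so the characteristic polynomial is λ² − (−2)λ + (−3) with roots 1 and −3.
Eigenvectors give P = [[−2, 1], [−1, 1]] with P⁻¹ = [[−1, 1], [−1, 2]], and M = P·diag(1, −3)·P⁻¹.
Then M⁴ = P·diag(1, 81)·P⁻¹ = [[−2, 81], [−1, 81]] · [[−1, 1], [−1, 2]] = [[−79, 160], [−80, 161]].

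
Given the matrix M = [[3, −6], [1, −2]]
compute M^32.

[[3, −6], [1, −2]]

M² = M (a projection; rank 1, trace 1), so M^32 = M.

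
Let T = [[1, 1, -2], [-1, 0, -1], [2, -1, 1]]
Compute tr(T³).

-34

T² = [[-4, 3, -5], [-3, 0, 1], [5, 1, -2]]
T³ = [[-17, 1, 0], [-1, -4, 7], [0, 7, -13]]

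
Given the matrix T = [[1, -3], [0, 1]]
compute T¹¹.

T = I + N where N = [[0, -3], [0, 0]] is strictly upper-triangular, so N² = 0.
(I + N)¹¹ = I + 11·N = [[1, -33], [0, 1]].

[[1, -33], [0, 1]]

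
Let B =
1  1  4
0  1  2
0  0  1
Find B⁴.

B = I + N where N = [[0, 1, 4], [0, 0, 2], [0, 0, 0]] is strictly upper-triangular, so N³ = 0.
(I + N)⁴ = I + 4·N + 6·N² = [[1, 4, 28], [0, 1, 8], [0, 0, 1]].

[[1, 4, 28], [0, 1, 8], [0, 0, 1]]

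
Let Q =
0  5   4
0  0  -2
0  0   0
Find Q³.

Q is strictly triangular, hence nilpotent: Q³ = 0, so Q³ = 0.

[[0, 0, 0], [0, 0, 0], [0, 0, 0]]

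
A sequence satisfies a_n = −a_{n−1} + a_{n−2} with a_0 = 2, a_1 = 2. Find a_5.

With companion matrix A = [[−1, 1], [1, 0]], [a_n, a_{n−1}]ᵀ = A·[a_{n−1}, a_{n−2}]ᵀ, so [a_5, a_4]ᵀ = A^4·[a_1, a_0]ᵀ.
A^4 = [[5, −3], [−3, 2]], giving [a_5, a_4]ᵀ = [[4], [−2]].

4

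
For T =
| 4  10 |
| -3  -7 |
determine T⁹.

tr T = -3 and det T = 2, so the characteristic polynomial is λ² − (-3)λ + (2) with roots -2 and -1.
Eigenvectors give P = [[-5, 2], [3, -1]] with P⁻¹ = [[1, 2], [3, 5]], and T = P·diag(-2, -1)·P⁻¹.
Then T⁹ = P·diag(-512, -1)·P⁻¹ = [[2560, -2], [-1536, 1]] · [[1, 2], [3, 5]] = [[2554, 5110], [-1533, -3067]].

[[2554, 5110], [-1533, -3067]]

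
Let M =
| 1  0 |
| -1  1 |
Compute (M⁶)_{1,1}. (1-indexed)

M = I + N where N = [[0, 0], [-1, 0]] is strictly lower-triangular, so N² = 0.
(I + N)⁶ = I + 6·N = [[1, 0], [-6, 1]].

1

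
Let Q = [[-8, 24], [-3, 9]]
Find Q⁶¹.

Q² = Q (a projection; rank 1, trace 1), so Q⁶¹ = Q.

[[-8, 24], [-3, 9]]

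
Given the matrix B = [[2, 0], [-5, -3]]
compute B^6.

[[64, 0], [665, 729]]

tr B = -1 and det B = -6, so the characteristic polynomial is λ² − (-1)λ + (-6) with roots 2 and -3.
Eigenvectors give P = [[-1, 0], [1, 1]] with P⁻¹ = [[-1, 0], [1, 1]], and B = P·diag(2, -3)·P⁻¹.
Then B^6 = P·diag(64, 729)·P⁻¹ = [[-64, 0], [64, 729]] · [[-1, 0], [1, 1]] = [[64, 0], [665, 729]].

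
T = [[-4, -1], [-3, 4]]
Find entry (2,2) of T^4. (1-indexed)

T^2 = [[19, 0], [0, 19]]
T^3 = [[-76, -19], [-57, 76]]
T^4 = [[361, 0], [0, 361]]

361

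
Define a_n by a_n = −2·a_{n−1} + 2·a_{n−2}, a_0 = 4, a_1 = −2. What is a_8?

With companion matrix B = [[−2, 2], [1, 0]], [a_n, a_{n−1}]ᵀ = B·[a_{n−1}, a_{n−2}]ᵀ, so [a_8, a_7]ᵀ = B⁷·[a_1, a_0]ᵀ.
B⁷ = [[−896, 656], [328, −240]], giving [a_8, a_7]ᵀ = [[4416], [−1616]].

4416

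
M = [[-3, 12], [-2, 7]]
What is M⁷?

[[-4371, 13116], [-2186, 6559]]

tr M = 4 and det M = 3, so the characteristic polynomial is λ² − (4)λ + (3) with roots 1 and 3.
Eigenvectors give P = [[3, 2], [1, 1]] with P⁻¹ = [[1, -2], [-1, 3]], and M = P·diag(1, 3)·P⁻¹.
Then M⁷ = P·diag(1, 2187)·P⁻¹ = [[3, 4374], [1, 2187]] · [[1, -2], [-1, 3]] = [[-4371, 13116], [-2186, 6559]].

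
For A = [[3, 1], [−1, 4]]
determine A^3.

A^2 = [[8, 7], [−7, 15]]
A^3 = [[17, 36], [−36, 53]]

[[17, 36], [−36, 53]]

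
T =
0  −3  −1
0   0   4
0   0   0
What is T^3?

T is strictly triangular, hence nilpotent: T^3 = 0, so T^3 = 0.

[[0, 0, 0], [0, 0, 0], [0, 0, 0]]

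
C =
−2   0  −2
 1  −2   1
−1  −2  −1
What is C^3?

[[−14, −20, −14], [17, 6, 17], [3, −14, 3]]

C^2 = [[6, 4, 6], [−5, 2, −5], [1, 6, 1]]
C^3 = [[−14, −20, −14], [17, 6, 17], [3, −14, 3]]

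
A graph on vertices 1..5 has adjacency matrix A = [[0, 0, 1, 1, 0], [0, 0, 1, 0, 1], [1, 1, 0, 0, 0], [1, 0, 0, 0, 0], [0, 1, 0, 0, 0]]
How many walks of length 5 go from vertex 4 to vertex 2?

The number of length-5 walks from vertex 4 to vertex 2 is entry (4,2) of A⁵, where A is the adjacency matrix.
A² = [[2, 1, 0, 0, 0], [1, 2, 0, 0, 0], [0, 0, 2, 1, 1], [0, 0, 1, 1, 0], [0, 0, 1, 0, 1]]
A³ = [[0, 0, 3, 2, 1], [0, 0, 3, 1, 2], [3, 3, 0, 0, 0], [2, 1, 0, 0, 0], [1, 2, 0, 0, 0]]
A⁴ = [[5, 4, 0, 0, 0], [4, 5, 0, 0, 0], [0, 0, 6, 3, 3], [0, 0, 3, 2, 1], [0, 0, 3, 1, 2]]
A⁵ = [[0, 0, 9, 5, 4], [0, 0, 9, 4, 5], [9, 9, 0, 0, 0], [5, 4, 0, 0, 0], [4, 5, 0, 0, 0]]

4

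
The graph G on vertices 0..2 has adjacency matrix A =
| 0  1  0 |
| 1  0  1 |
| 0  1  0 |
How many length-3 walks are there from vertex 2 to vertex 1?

The number of length-3 walks from vertex 2 to vertex 1 is entry (2,1) of A^3, where A is the adjacency matrix.
A^2 = [[1, 0, 1], [0, 2, 0], [1, 0, 1]]
A^3 = [[0, 2, 0], [2, 0, 2], [0, 2, 0]]

2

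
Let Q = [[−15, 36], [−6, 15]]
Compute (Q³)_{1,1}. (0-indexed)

135

tr Q = 0 and det Q = −9, so the characteristic polynomial is λ² − (0)λ + (−9) with roots −3 and 3.
Eigenvectors give P = [[3, −2], [1, −1]] with P⁻¹ = [[1, −2], [1, −3]], and Q = P·diag(−3, 3)·P⁻¹.
Then Q³ = P·diag(−27, 27)·P⁻¹ = [[−81, −54], [−27, −27]] · [[1, −2], [1, −3]] = [[−135, 324], [−54, 135]].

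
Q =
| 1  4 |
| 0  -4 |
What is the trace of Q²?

17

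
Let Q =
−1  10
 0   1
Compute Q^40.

[[1, 0], [0, 1]]

Q² = I (check: tr Q = 0 and det Q = −1), so Q^40 = I since 40 is even.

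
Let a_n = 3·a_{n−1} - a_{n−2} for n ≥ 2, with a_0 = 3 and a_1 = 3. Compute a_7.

699

With companion matrix T = [[3, -1], [1, 0]], [a_n, a_{n−1}]ᵀ = T·[a_{n−1}, a_{n−2}]ᵀ, so [a_7, a_6]ᵀ = T⁶·[a_1, a_0]ᵀ.
T⁶ = [[377, -144], [144, -55]], giving [a_7, a_6]ᵀ = [[699], [267]].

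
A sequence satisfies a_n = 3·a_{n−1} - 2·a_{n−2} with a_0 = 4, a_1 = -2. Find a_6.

-374

With companion matrix Q = [[3, -2], [1, 0]], [a_n, a_{n−1}]ᵀ = Q·[a_{n−1}, a_{n−2}]ᵀ, so [a_6, a_5]ᵀ = Q^5·[a_1, a_0]ᵀ.
Q^5 = [[63, -62], [31, -30]], giving [a_6, a_5]ᵀ = [[-374], [-182]].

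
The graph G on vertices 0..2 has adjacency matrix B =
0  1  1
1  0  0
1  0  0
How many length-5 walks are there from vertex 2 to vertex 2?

0

The number of length-5 walks from vertex 2 to vertex 2 is entry (2,2) of B^5, where B is the adjacency matrix.
B^2 = [[2, 0, 0], [0, 1, 1], [0, 1, 1]]
B^3 = [[0, 2, 2], [2, 0, 0], [2, 0, 0]]
B^4 = [[4, 0, 0], [0, 2, 2], [0, 2, 2]]
B^5 = [[0, 4, 4], [4, 0, 0], [4, 0, 0]]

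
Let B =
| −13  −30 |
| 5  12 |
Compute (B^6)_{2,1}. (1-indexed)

−665

tr B = −1 and det B = −6, so the characteristic polynomial is λ² − (−1)λ + (−6) with roots −3 and 2.
Eigenvectors give P = [[3, 2], [−1, −1]] with P⁻¹ = [[1, 2], [−1, −3]], and B = P·diag(−3, 2)·P⁻¹.
Then B^6 = P·diag(729, 64)·P⁻¹ = [[2187, 128], [−729, −64]] · [[1, 2], [−1, −3]] = [[2059, 3990], [−665, −1266]].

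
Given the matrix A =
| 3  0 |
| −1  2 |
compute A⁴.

[[81, 0], [−65, 16]]

tr A = 5 and det A = 6, so the characteristic polynomial is λ² − (5)λ + (6) with roots 2 and 3.
Eigenvectors give P = [[0, −1], [1, 1]] with P⁻¹ = [[1, 1], [−1, 0]], and A = P·diag(2, 3)·P⁻¹.
Then A⁴ = P·diag(16, 81)·P⁻¹ = [[0, −81], [16, 81]] · [[1, 1], [−1, 0]] = [[81, 0], [−65, 16]].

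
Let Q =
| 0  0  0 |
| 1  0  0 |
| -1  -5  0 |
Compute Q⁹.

Q is strictly triangular, hence nilpotent: Q³ = 0, so Q⁹ = 0.

[[0, 0, 0], [0, 0, 0], [0, 0, 0]]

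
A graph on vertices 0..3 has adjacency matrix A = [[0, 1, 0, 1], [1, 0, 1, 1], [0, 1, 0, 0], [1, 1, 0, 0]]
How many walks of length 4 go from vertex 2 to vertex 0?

4

The number of length-4 walks from vertex 2 to vertex 0 is entry (2,0) of A⁴, where A is the adjacency matrix.
A² = [[2, 1, 1, 1], [1, 3, 0, 1], [1, 0, 1, 1], [1, 1, 1, 2]]
A³ = [[2, 4, 1, 3], [4, 2, 3, 4], [1, 3, 0, 1], [3, 4, 1, 2]]
A⁴ = [[7, 6, 4, 6], [6, 11, 2, 6], [4, 2, 3, 4], [6, 6, 4, 7]]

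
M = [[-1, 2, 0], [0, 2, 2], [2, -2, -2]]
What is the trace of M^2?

1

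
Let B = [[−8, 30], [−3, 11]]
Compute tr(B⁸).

tr B = 3 and det B = 2, so the characteristic polynomial is λ² − (3)λ + (2) with roots 2 and 1.
Eigenvectors give P = [[−3, −10], [−1, −3]] with P⁻¹ = [[3, −10], [−1, 3]], and B = P·diag(2, 1)·P⁻¹.
Then B⁸ = P·diag(256, 1)·P⁻¹ = [[−768, −10], [−256, −3]] · [[3, −10], [−1, 3]] = [[−2294, 7650], [−765, 2551]].

257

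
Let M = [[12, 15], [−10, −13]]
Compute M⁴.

tr M = −1 and det M = −6, so the characteristic polynomial is λ² − (−1)λ + (−6) with roots 2 and −3.
Eigenvectors give P = [[−3, −1], [2, 1]] with P⁻¹ = [[−1, −1], [2, 3]], and M = P·diag(2, −3)·P⁻¹.
Then M⁴ = P·diag(16, 81)·P⁻¹ = [[−48, −81], [32, 81]] · [[−1, −1], [2, 3]] = [[−114, −195], [130, 211]].

[[−114, −195], [130, 211]]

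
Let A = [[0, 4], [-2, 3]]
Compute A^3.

A^2 = [[-8, 12], [-6, 1]]
A^3 = [[-24, 4], [-2, -21]]

[[-24, 4], [-2, -21]]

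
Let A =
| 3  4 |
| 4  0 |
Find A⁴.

[[769, 492], [492, 400]]

A² = [[25, 12], [12, 16]]
A³ = [[123, 100], [100, 48]]
A⁴ = [[769, 492], [492, 400]]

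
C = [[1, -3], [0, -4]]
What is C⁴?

[[1, 153], [0, 256]]

C² = [[1, 9], [0, 16]]
C³ = [[1, -39], [0, -64]]
C⁴ = [[1, 153], [0, 256]]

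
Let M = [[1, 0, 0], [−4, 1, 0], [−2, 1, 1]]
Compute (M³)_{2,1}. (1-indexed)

−12

M = I + N where N = [[0, 0, 0], [−4, 0, 0], [−2, 1, 0]] is strictly lower-triangular, so N³ = 0.
(I + N)³ = I + 3·N + 3·N² = [[1, 0, 0], [−12, 1, 0], [−18, 3, 1]].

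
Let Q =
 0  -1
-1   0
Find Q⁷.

[[0, -1], [-1, 0]]

Q² = I (check: tr Q = 0 and det Q = -1), so Q⁷ = Q since 7 is odd.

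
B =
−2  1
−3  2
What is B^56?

B² = I (check: tr B = 0 and det B = −1), so B^56 = I since 56 is even.

[[1, 0], [0, 1]]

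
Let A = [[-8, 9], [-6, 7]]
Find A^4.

[[46, -45], [30, -29]]

tr A = -1 and det A = -2, so the characteristic polynomial is λ² − (-1)λ + (-2) with roots 1 and -2.
Eigenvectors give P = [[1, 3], [1, 2]] with P⁻¹ = [[-2, 3], [1, -1]], and A = P·diag(1, -2)·P⁻¹.
Then A^4 = P·diag(1, 16)·P⁻¹ = [[1, 48], [1, 32]] · [[-2, 3], [1, -1]] = [[46, -45], [30, -29]].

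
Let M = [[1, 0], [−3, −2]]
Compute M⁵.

tr M = −1 and det M = −2, so the characteristic polynomial is λ² − (−1)λ + (−2) with roots −2 and 1.
Eigenvectors give P = [[0, −1], [1, 1]] with P⁻¹ = [[1, 1], [−1, 0]], and M = P·diag(−2, 1)·P⁻¹.
Then M⁵ = P·diag(−32, 1)·P⁻¹ = [[0, −1], [−32, 1]] · [[1, 1], [−1, 0]] = [[1, 0], [−33, −32]].

[[1, 0], [−33, −32]]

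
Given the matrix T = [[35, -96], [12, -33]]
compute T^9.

[[177155, -472416], [59052, -157473]]

tr T = 2 and det T = -3, so the characteristic polynomial is λ² − (2)λ + (-3) with roots 3 and -1.
Eigenvectors give P = [[-3, 8], [-1, 3]] with P⁻¹ = [[-3, 8], [-1, 3]], and T = P·diag(3, -1)·P⁻¹.
Then T^9 = P·diag(19683, -1)·P⁻¹ = [[-59049, -8], [-19683, -3]] · [[-3, 8], [-1, 3]] = [[177155, -472416], [59052, -157473]].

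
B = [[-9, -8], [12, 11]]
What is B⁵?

tr B = 2 and det B = -3, so the characteristic polynomial is λ² − (2)λ + (-3) with roots 3 and -1.
Eigenvectors give P = [[-2, -1], [3, 1]] with P⁻¹ = [[1, 1], [-3, -2]], and B = P·diag(3, -1)·P⁻¹.
Then B⁵ = P·diag(243, -1)·P⁻¹ = [[-486, 1], [729, -1]] · [[1, 1], [-3, -2]] = [[-489, -488], [732, 731]].

[[-489, -488], [732, 731]]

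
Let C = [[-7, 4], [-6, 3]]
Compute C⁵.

tr C = -4 and det C = 3, so the characteristic polynomial is λ² − (-4)λ + (3) with roots -3 and -1.
Eigenvectors give P = [[-1, 2], [-1, 3]] with P⁻¹ = [[-3, 2], [-1, 1]], and C = P·diag(-3, -1)·P⁻¹.
Then C⁵ = P·diag(-243, -1)·P⁻¹ = [[243, -2], [243, -3]] · [[-3, 2], [-1, 1]] = [[-727, 484], [-726, 483]].

[[-727, 484], [-726, 483]]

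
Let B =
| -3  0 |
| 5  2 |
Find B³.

[[-27, 0], [35, 8]]

tr B = -1 and det B = -6, so the characteristic polynomial is λ² − (-1)λ + (-6) with roots 2 and -3.
Eigenvectors give P = [[0, -1], [1, 1]] with P⁻¹ = [[1, 1], [-1, 0]], and B = P·diag(2, -3)·P⁻¹.
Then B³ = P·diag(8, -27)·P⁻¹ = [[0, 27], [8, -27]] · [[1, 1], [-1, 0]] = [[-27, 0], [35, 8]].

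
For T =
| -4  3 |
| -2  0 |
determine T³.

[[-16, 30], [-20, 24]]

T² = [[10, -12], [8, -6]]
T³ = [[-16, 30], [-20, 24]]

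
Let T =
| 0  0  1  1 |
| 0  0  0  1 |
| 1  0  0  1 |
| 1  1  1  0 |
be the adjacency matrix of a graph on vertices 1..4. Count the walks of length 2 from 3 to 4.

The number of length-2 walks from vertex 3 to vertex 4 is entry (3,4) of T², where T is the adjacency matrix.
T² = [[2, 1, 1, 1], [1, 1, 1, 0], [1, 1, 2, 1], [1, 0, 1, 3]]

1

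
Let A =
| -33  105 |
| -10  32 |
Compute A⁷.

[[-16077, 48615], [-4630, 14018]]

tr A = -1 and det A = -6, so the characteristic polynomial is λ² − (-1)λ + (-6) with roots 2 and -3.
Eigenvectors give P = [[3, 7], [1, 2]] with P⁻¹ = [[-2, 7], [1, -3]], and A = P·diag(2, -3)·P⁻¹.
Then A⁷ = P·diag(128, -2187)·P⁻¹ = [[384, -15309], [128, -4374]] · [[-2, 7], [1, -3]] = [[-16077, 48615], [-4630, 14018]].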